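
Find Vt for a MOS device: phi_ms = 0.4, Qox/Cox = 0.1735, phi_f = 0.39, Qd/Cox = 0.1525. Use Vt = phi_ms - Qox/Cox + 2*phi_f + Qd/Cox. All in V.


Step 1: Vt = phi_ms - Qox/Cox + 2*phi_f + Qd/Cox
Step 2: Vt = 0.4 - 0.1735 + 2*0.39 + 0.1525
Step 3: Vt = 0.4 - 0.1735 + 0.78 + 0.1525
Step 4: Vt = 1.159 V

1.159


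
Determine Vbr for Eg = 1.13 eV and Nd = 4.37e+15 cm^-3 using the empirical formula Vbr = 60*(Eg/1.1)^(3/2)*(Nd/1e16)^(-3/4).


Step 1: Eg/1.1 = 1.13/1.1 = 1.027273
Step 2: (Eg/1.1)^1.5 = 1.027273^1.5 = 1.041187
Step 3: (Nd/1e16)^(-0.75) = (0.437)^(-0.75) = 1.860540
Step 4: Vbr = 60 * 1.041187 * 1.860540 = 116.2 V

116.2


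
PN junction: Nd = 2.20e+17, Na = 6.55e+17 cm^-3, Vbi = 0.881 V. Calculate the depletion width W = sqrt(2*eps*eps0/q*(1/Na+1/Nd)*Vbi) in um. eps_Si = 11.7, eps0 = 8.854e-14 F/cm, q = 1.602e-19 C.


Step 1: 1/Na + 1/Nd = 1/6.55e+17 + 1/2.20e+17 = 6.07217e-18
Step 2: 2*eps*eps0/q = 2*11.7*8.854e-14/1.602e-19 = 1.293281e+07
Step 3: W^2 = 1.293281e+07 * 6.07217e-18 * 0.881 = 6.91851e-11
Step 4: W = sqrt(6.91851e-11) = 8.318e-06 cm = 0.08318 um

0.08318


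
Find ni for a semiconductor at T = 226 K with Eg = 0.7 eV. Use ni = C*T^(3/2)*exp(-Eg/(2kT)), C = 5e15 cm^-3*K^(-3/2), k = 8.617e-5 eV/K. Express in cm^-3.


Step 1: Compute kT = 8.617e-5 * 226 = 0.01947442 eV
Step 2: Exponent = -Eg/(2kT) = -0.7/(2*0.01947442) = -17.97229
Step 3: T^(3/2) = 226^1.5 = 3397.52
Step 4: ni = 5e15 * 3397.52 * exp(-17.97229) = 2.66e+11 cm^-3

2.66e+11


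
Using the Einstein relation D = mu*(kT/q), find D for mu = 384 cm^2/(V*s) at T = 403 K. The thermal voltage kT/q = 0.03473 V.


Step 1: D = mu * (kT/q)
Step 2: D = 384 * 0.03473
Step 3: D = 13.34 cm^2/s

13.34


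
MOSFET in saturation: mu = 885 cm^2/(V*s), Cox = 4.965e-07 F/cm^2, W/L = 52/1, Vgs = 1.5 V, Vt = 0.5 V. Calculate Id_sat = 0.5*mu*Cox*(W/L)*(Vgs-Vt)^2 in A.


Step 1: Overdrive voltage Vov = Vgs - Vt = 1.5 - 0.5 = 1.0 V
Step 2: W/L = 52/1 = 52
Step 3: Id = 0.5 * 885 * 4.965e-07 * 52 * 1.0^2
Step 4: Id = 1.14e-02 A

1.14e-02


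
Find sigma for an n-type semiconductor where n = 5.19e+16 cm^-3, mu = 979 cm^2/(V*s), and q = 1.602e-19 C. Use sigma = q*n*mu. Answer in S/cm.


Step 1: sigma = q * n * mu
Step 2: sigma = 1.602e-19 * 5.19e+16 * 979
Step 3: sigma = 8.140e+00 S/cm

8.140e+00


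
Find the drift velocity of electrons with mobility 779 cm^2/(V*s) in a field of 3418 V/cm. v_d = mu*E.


Step 1: v_d = mu * E
Step 2: v_d = 779 * 3418 = 2662622
Step 3: v_d = 2.66e+06 cm/s

2.66e+06


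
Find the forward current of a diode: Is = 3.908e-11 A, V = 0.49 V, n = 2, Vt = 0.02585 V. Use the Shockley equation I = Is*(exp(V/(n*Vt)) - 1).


Step 1: V/(n*Vt) = 0.49/(2*0.02585) = 9.4778
Step 2: exp(9.4778) = 1.3066e+04
Step 3: I = 3.908e-11 * (1.3066e+04 - 1) = 5.11e-07 A

5.11e-07


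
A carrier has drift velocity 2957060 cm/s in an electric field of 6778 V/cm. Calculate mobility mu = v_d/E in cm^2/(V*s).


Step 1: mu = v_d / E
Step 2: mu = 2957060 / 6778
Step 3: mu = 436.27 cm^2/(V*s)

436.27


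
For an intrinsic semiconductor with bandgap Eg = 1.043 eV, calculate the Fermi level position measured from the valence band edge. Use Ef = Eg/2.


Step 1: For an intrinsic semiconductor, the Fermi level sits at midgap.
Step 2: Ef = Eg / 2 = 1.043 / 2 = 0.5215 eV

0.5215


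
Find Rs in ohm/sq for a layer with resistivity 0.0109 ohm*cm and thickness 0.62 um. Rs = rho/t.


Step 1: Convert thickness to cm: t = 0.62 um = 6.2000e-05 cm
Step 2: Rs = rho / t = 0.0109 / 6.2000e-05
Step 3: Rs = 175.8 ohm/sq

175.8


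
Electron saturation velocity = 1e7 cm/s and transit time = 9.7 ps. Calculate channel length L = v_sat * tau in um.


Step 1: tau in seconds = 9.7 ps * 1e-12 = 9.7000e-12 s
Step 2: L = v_sat * tau = 1e7 * 9.7000e-12 = 9.7000e-05 cm
Step 3: L in um = 9.7000e-05 * 1e4 = 0.97 um

0.97


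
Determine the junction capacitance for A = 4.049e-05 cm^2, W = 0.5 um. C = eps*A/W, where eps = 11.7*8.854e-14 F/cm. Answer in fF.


Step 1: eps_Si = 11.7 * 8.854e-14 = 1.035918e-12 F/cm
Step 2: W in cm = 0.5 * 1e-4 = 5.00e-05 cm
Step 3: C = 1.035918e-12 * 4.049e-05 / 5.00e-05 = 8.388864e-13 F
Step 4: C = 838.89 fF

838.89


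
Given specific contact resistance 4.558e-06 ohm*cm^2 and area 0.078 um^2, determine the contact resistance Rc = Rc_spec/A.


Step 1: Convert area to cm^2: 0.078 um^2 = 7.8000e-10 cm^2
Step 2: Rc = Rc_spec / A = 4.558e-06 / 7.8000e-10
Step 3: Rc = 5.84e+03 ohms

5.84e+03


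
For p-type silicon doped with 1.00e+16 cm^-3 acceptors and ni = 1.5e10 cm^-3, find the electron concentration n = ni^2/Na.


Step 1: Majority hole concentration p ≈ Na = 1.00e+16 cm^-3
Step 2: n = ni^2 / Na = (1.5e10)^2 / 1.00e+16
Step 3: n = 2.25e+04 cm^-3

2.25e+04


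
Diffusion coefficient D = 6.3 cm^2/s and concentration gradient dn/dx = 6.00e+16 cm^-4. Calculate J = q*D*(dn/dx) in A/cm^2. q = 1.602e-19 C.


Step 1: J = q * D * (dn/dx)
Step 2: J = 1.602e-19 * 6.3 * 6.00e+16
Step 3: J = 6.06e-02 A/cm^2

6.06e-02


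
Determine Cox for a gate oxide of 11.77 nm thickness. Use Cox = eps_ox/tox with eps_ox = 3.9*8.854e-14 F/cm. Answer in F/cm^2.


Step 1: eps_ox = 3.9 * 8.854e-14 = 3.45306e-13 F/cm
Step 2: tox in cm = 11.77 nm * 1e-7 = 1.1770e-06 cm
Step 3: Cox = 3.45306e-13 / 1.1770e-06 = 2.93e-07 F/cm^2

2.93e-07


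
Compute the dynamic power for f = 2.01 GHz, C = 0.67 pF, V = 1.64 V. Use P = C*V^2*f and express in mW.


Step 1: V^2 = 1.64^2 = 2.6896 V^2
Step 2: P = C*V^2*f = 0.67e-12 F * 2.6896 * 2.01e9 Hz
Step 3: P = 3.62208432e-03 W
Step 4: P = 3.622 mW

3.622


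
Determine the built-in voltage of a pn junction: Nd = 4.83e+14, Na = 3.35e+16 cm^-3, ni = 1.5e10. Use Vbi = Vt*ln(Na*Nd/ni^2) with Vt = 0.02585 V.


Step 1: Compute Na*Nd/ni^2 = 3.35e+16 * 4.83e+14 / (1.5e10)^2 = 7.1913e+10
Step 2: ln(7.1913e+10) = 24.9987
Step 3: Vbi = 0.02585 * 24.9987 = 0.646 V

0.646


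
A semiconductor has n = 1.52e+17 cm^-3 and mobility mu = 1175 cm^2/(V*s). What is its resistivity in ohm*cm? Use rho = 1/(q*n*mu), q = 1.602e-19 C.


Step 1: sigma = q * n * mu = 1.602e-19 * 1.52e+17 * 1175 = 2.86117e+01 S/cm
Step 2: rho = 1 / sigma = 1 / 2.86117e+01 = 0.03495 ohm*cm

0.03495


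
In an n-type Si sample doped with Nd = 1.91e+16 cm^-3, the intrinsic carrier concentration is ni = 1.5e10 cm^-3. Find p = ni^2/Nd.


Step 1: Since Nd >> ni, n ≈ Nd = 1.91e+16 cm^-3
Step 2: p = ni^2 / n = (1.5e10)^2 / 1.91e+16
Step 3: p = 2.25e20 / 1.91e+16 = 1.18e+04 cm^-3

1.18e+04


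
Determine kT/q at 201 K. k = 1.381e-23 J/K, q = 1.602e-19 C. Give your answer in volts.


Step 1: kT = 1.381e-23 * 201 = 2.77581e-21 J
Step 2: Vt = kT/q = 2.77581e-21 / 1.602e-19
Step 3: Vt = 0.01733 V

0.01733


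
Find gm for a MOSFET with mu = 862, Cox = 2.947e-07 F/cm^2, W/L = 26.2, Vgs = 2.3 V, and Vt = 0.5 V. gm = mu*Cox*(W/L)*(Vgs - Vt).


Step 1: Vov = Vgs - Vt = 2.3 - 0.5 = 1.8 V
Step 2: gm = mu * Cox * (W/L) * Vov
Step 3: gm = 862 * 2.947e-07 * 26.2 * 1.8 = 1.20e-02 S

1.20e-02


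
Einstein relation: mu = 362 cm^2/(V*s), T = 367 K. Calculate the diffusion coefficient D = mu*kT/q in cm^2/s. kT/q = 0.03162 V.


Step 1: D = mu * (kT/q)
Step 2: D = 362 * 0.03162
Step 3: D = 11.45 cm^2/s

11.45


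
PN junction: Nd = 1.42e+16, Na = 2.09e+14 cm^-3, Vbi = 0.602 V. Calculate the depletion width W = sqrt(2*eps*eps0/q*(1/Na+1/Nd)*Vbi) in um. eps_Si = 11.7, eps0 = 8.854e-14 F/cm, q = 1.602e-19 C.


Step 1: 1/Na + 1/Nd = 1/2.09e+14 + 1/1.42e+16 = 4.85511e-15
Step 2: 2*eps*eps0/q = 2*11.7*8.854e-14/1.602e-19 = 1.293281e+07
Step 3: W^2 = 1.293281e+07 * 4.85511e-15 * 0.602 = 3.77997e-08
Step 4: W = sqrt(3.77997e-08) = 1.944e-04 cm = 1.944 um

1.944


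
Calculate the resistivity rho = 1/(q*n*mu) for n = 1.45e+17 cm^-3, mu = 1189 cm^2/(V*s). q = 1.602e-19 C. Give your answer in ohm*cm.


Step 1: sigma = q * n * mu = 1.602e-19 * 1.45e+17 * 1189 = 2.76193e+01 S/cm
Step 2: rho = 1 / sigma = 1 / 2.76193e+01 = 0.03621 ohm*cm

0.03621


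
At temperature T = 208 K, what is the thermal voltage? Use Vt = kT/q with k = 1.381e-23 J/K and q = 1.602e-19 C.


Step 1: kT = 1.381e-23 * 208 = 2.87248e-21 J
Step 2: Vt = kT/q = 2.87248e-21 / 1.602e-19
Step 3: Vt = 0.01793 V

0.01793


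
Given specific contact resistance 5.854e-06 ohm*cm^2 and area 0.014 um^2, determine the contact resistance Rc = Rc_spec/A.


Step 1: Convert area to cm^2: 0.014 um^2 = 1.4000e-10 cm^2
Step 2: Rc = Rc_spec / A = 5.854e-06 / 1.4000e-10
Step 3: Rc = 4.18e+04 ohms

4.18e+04


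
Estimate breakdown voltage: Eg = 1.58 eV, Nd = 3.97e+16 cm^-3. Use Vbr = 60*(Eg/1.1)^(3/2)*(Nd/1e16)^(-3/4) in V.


Step 1: Eg/1.1 = 1.58/1.1 = 1.436364
Step 2: (Eg/1.1)^1.5 = 1.436364^1.5 = 1.721459
Step 3: (Nd/1e16)^(-0.75) = (3.97)^(-0.75) = 0.355555
Step 4: Vbr = 60 * 1.721459 * 0.355555 = 36.7 V

36.7


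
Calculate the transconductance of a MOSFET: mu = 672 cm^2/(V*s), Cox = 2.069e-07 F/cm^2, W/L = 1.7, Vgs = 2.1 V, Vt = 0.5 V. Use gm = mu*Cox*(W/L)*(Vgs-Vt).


Step 1: Vov = Vgs - Vt = 2.1 - 0.5 = 1.6 V
Step 2: gm = mu * Cox * (W/L) * Vov
Step 3: gm = 672 * 2.069e-07 * 1.7 * 1.6 = 3.78e-04 S

3.78e-04


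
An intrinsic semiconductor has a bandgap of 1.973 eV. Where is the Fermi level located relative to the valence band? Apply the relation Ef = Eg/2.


Step 1: For an intrinsic semiconductor, the Fermi level sits at midgap.
Step 2: Ef = Eg / 2 = 1.973 / 2 = 0.9865 eV

0.9865


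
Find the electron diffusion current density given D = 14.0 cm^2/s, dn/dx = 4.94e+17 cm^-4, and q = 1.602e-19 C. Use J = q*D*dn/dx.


Step 1: J = q * D * (dn/dx)
Step 2: J = 1.602e-19 * 14.0 * 4.94e+17
Step 3: J = 1.11e+00 A/cm^2

1.11e+00


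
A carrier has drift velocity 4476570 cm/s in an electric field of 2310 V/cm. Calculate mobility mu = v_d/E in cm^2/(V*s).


Step 1: mu = v_d / E
Step 2: mu = 4476570 / 2310
Step 3: mu = 1937.91 cm^2/(V*s)

1937.91


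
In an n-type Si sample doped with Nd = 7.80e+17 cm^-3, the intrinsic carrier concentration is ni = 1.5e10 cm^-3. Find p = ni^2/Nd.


Step 1: Since Nd >> ni, n ≈ Nd = 7.80e+17 cm^-3
Step 2: p = ni^2 / n = (1.5e10)^2 / 7.80e+17
Step 3: p = 2.25e20 / 7.80e+17 = 2.88e+02 cm^-3

2.88e+02


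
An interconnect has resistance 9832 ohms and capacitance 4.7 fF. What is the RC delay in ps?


Step 1: tau = R * C
Step 2: tau = 9832 * 4.7 fF = 9832 * 4.7e-15 F
Step 3: tau = 4.62104e-11 s = 46.2104 ps

46.2104


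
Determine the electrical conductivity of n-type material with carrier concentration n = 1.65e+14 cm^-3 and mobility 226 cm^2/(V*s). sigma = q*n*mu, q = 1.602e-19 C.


Step 1: sigma = q * n * mu
Step 2: sigma = 1.602e-19 * 1.65e+14 * 226
Step 3: sigma = 5.974e-03 S/cm

5.974e-03


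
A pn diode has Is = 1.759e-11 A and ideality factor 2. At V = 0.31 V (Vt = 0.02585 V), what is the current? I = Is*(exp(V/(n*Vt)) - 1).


Step 1: V/(n*Vt) = 0.31/(2*0.02585) = 5.9961
Step 2: exp(5.9961) = 4.0186e+02
Step 3: I = 1.759e-11 * (4.0186e+02 - 1) = 7.05e-09 A

7.05e-09


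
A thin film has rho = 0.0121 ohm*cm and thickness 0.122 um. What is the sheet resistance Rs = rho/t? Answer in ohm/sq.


Step 1: Convert thickness to cm: t = 0.122 um = 1.2200e-05 cm
Step 2: Rs = rho / t = 0.0121 / 1.2200e-05
Step 3: Rs = 991.8 ohm/sq

991.8


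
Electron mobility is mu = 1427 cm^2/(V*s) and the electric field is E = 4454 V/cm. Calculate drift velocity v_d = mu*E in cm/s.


Step 1: v_d = mu * E
Step 2: v_d = 1427 * 4454 = 6355858
Step 3: v_d = 6.36e+06 cm/s

6.36e+06


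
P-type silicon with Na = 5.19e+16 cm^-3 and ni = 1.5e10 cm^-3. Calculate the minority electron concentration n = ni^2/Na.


Step 1: Majority hole concentration p ≈ Na = 5.19e+16 cm^-3
Step 2: n = ni^2 / Na = (1.5e10)^2 / 5.19e+16
Step 3: n = 4.34e+03 cm^-3

4.34e+03


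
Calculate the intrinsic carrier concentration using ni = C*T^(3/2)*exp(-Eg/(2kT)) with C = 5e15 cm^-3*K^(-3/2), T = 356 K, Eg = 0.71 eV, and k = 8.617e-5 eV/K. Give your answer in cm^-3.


Step 1: Compute kT = 8.617e-5 * 356 = 0.03067652 eV
Step 2: Exponent = -Eg/(2kT) = -0.71/(2*0.03067652) = -11.57237
Step 3: T^(3/2) = 356^1.5 = 6716.99
Step 4: ni = 5e15 * 6716.99 * exp(-11.57237) = 3.16e+14 cm^-3

3.16e+14


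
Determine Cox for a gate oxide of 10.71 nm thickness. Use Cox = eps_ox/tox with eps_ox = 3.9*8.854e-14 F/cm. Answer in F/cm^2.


Step 1: eps_ox = 3.9 * 8.854e-14 = 3.45306e-13 F/cm
Step 2: tox in cm = 10.71 nm * 1e-7 = 1.0710e-06 cm
Step 3: Cox = 3.45306e-13 / 1.0710e-06 = 3.22e-07 F/cm^2

3.22e-07


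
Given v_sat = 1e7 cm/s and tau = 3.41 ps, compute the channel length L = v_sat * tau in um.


Step 1: tau in seconds = 3.41 ps * 1e-12 = 3.4100e-12 s
Step 2: L = v_sat * tau = 1e7 * 3.4100e-12 = 3.4100e-05 cm
Step 3: L in um = 3.4100e-05 * 1e4 = 0.341 um

0.341


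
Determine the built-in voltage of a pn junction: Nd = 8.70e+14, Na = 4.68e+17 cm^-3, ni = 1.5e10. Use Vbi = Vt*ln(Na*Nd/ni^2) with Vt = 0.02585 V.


Step 1: Compute Na*Nd/ni^2 = 4.68e+17 * 8.70e+14 / (1.5e10)^2 = 1.8096e+12
Step 2: ln(1.8096e+12) = 28.2241
Step 3: Vbi = 0.02585 * 28.2241 = 0.73 V

0.73


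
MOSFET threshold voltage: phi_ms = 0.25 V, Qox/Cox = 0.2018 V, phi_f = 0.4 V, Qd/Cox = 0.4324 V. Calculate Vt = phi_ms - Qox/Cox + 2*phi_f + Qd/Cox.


Step 1: Vt = phi_ms - Qox/Cox + 2*phi_f + Qd/Cox
Step 2: Vt = 0.25 - 0.2018 + 2*0.4 + 0.4324
Step 3: Vt = 0.25 - 0.2018 + 0.8 + 0.4324
Step 4: Vt = 1.2806 V

1.2806


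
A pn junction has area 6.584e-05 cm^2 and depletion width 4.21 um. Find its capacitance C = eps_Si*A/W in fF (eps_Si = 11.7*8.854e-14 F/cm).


Step 1: eps_Si = 11.7 * 8.854e-14 = 1.035918e-12 F/cm
Step 2: W in cm = 4.21 * 1e-4 = 4.21e-04 cm
Step 3: C = 1.035918e-12 * 6.584e-05 / 4.21e-04 = 1.620067e-13 F
Step 4: C = 162.01 fF

162.01


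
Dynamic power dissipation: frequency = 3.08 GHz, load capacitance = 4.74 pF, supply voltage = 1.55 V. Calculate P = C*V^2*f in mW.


Step 1: V^2 = 1.55^2 = 2.4025 V^2
Step 2: P = C*V^2*f = 4.74e-12 F * 2.4025 * 3.08e9 Hz
Step 3: P = 3.5074578e-02 W
Step 4: P = 35.075 mW

35.075


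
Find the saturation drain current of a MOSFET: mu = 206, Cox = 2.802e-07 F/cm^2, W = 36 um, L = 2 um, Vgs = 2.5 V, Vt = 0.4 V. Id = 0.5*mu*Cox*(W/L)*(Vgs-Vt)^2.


Step 1: Overdrive voltage Vov = Vgs - Vt = 2.5 - 0.4 = 2.1 V
Step 2: W/L = 36/2 = 18
Step 3: Id = 0.5 * 206 * 2.802e-07 * 18 * 2.1^2
Step 4: Id = 2.29e-03 A

2.29e-03


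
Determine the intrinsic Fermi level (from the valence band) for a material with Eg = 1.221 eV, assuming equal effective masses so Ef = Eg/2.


Step 1: For an intrinsic semiconductor, the Fermi level sits at midgap.
Step 2: Ef = Eg / 2 = 1.221 / 2 = 0.6105 eV

0.6105


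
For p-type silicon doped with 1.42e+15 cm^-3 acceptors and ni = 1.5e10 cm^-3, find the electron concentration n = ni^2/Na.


Step 1: Majority hole concentration p ≈ Na = 1.42e+15 cm^-3
Step 2: n = ni^2 / Na = (1.5e10)^2 / 1.42e+15
Step 3: n = 1.58e+05 cm^-3

1.58e+05


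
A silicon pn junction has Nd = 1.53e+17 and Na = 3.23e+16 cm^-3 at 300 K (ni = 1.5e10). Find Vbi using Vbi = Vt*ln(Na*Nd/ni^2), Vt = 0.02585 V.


Step 1: Compute Na*Nd/ni^2 = 3.23e+16 * 1.53e+17 / (1.5e10)^2 = 2.1964e+13
Step 2: ln(2.1964e+13) = 30.7204
Step 3: Vbi = 0.02585 * 30.7204 = 0.794 V

0.794


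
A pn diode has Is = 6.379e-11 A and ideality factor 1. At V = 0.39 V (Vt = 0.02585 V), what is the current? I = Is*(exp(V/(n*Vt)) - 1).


Step 1: V/(n*Vt) = 0.39/(1*0.02585) = 15.0870
Step 2: exp(15.0870) = 3.5662e+06
Step 3: I = 6.379e-11 * (3.5662e+06 - 1) = 2.27e-04 A

2.27e-04


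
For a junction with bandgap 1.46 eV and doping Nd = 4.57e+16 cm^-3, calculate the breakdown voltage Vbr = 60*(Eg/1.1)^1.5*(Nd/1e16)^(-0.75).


Step 1: Eg/1.1 = 1.46/1.1 = 1.327273
Step 2: (Eg/1.1)^1.5 = 1.327273^1.5 = 1.529116
Step 3: (Nd/1e16)^(-0.75) = (4.57)^(-0.75) = 0.319936
Step 4: Vbr = 60 * 1.529116 * 0.319936 = 29.4 V

29.4


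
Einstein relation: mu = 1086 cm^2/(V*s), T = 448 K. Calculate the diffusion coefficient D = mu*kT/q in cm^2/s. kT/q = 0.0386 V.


Step 1: D = mu * (kT/q)
Step 2: D = 1086 * 0.0386
Step 3: D = 41.92 cm^2/s

41.92


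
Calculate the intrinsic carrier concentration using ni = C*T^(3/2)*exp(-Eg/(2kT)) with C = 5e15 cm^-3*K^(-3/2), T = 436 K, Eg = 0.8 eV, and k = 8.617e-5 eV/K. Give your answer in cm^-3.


Step 1: Compute kT = 8.617e-5 * 436 = 0.03757012 eV
Step 2: Exponent = -Eg/(2kT) = -0.8/(2*0.03757012) = -10.64676
Step 3: T^(3/2) = 436^1.5 = 9103.95
Step 4: ni = 5e15 * 9103.95 * exp(-10.64676) = 1.08e+15 cm^-3

1.08e+15


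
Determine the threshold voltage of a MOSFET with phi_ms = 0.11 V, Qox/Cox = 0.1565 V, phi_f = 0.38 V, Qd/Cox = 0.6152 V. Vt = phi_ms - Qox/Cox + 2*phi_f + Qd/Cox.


Step 1: Vt = phi_ms - Qox/Cox + 2*phi_f + Qd/Cox
Step 2: Vt = 0.11 - 0.1565 + 2*0.38 + 0.6152
Step 3: Vt = 0.11 - 0.1565 + 0.76 + 0.6152
Step 4: Vt = 1.3287 V

1.3287


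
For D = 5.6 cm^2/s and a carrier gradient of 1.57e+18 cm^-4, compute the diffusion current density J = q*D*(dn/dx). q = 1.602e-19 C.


Step 1: J = q * D * (dn/dx)
Step 2: J = 1.602e-19 * 5.6 * 1.57e+18
Step 3: J = 1.41e+00 A/cm^2

1.41e+00


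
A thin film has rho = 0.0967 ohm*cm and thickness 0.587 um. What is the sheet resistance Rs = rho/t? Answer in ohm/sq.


Step 1: Convert thickness to cm: t = 0.587 um = 5.8700e-05 cm
Step 2: Rs = rho / t = 0.0967 / 5.8700e-05
Step 3: Rs = 1647.4 ohm/sq

1647.4


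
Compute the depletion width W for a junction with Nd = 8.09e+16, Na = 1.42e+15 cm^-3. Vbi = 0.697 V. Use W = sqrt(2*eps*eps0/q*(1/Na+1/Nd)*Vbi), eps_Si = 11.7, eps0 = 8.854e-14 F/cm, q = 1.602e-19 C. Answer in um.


Step 1: 1/Na + 1/Nd = 1/1.42e+15 + 1/8.09e+16 = 7.16586e-16
Step 2: 2*eps*eps0/q = 2*11.7*8.854e-14/1.602e-19 = 1.293281e+07
Step 3: W^2 = 1.293281e+07 * 7.16586e-16 * 0.697 = 6.45943e-09
Step 4: W = sqrt(6.45943e-09) = 8.037e-05 cm = 0.8037 um

0.8037


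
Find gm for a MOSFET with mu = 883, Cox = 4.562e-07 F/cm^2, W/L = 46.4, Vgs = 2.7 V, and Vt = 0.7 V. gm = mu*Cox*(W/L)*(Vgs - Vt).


Step 1: Vov = Vgs - Vt = 2.7 - 0.7 = 2.0 V
Step 2: gm = mu * Cox * (W/L) * Vov
Step 3: gm = 883 * 4.562e-07 * 46.4 * 2.0 = 3.74e-02 S

3.74e-02


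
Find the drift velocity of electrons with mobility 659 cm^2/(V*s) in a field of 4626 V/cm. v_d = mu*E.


Step 1: v_d = mu * E
Step 2: v_d = 659 * 4626 = 3048534
Step 3: v_d = 3.05e+06 cm/s

3.05e+06


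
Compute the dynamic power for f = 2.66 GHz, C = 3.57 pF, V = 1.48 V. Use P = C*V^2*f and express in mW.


Step 1: V^2 = 1.48^2 = 2.1904 V^2
Step 2: P = C*V^2*f = 3.57e-12 F * 2.1904 * 2.66e9 Hz
Step 3: P = 2.080047648e-02 W
Step 4: P = 20.8 mW

20.8


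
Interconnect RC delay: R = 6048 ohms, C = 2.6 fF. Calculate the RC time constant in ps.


Step 1: tau = R * C
Step 2: tau = 6048 * 2.6 fF = 6048 * 2.6e-15 F
Step 3: tau = 1.57248e-11 s = 15.7248 ps

15.7248


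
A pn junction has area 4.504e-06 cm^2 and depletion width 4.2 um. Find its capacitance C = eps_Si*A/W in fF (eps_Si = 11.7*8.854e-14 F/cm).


Step 1: eps_Si = 11.7 * 8.854e-14 = 1.035918e-12 F/cm
Step 2: W in cm = 4.2 * 1e-4 = 4.20e-04 cm
Step 3: C = 1.035918e-12 * 4.504e-06 / 4.20e-04 = 1.110899e-14 F
Step 4: C = 11.11 fF

11.11


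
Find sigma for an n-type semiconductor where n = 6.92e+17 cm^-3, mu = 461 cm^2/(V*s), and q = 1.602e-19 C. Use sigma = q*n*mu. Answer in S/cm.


Step 1: sigma = q * n * mu
Step 2: sigma = 1.602e-19 * 6.92e+17 * 461
Step 3: sigma = 5.111e+01 S/cm

5.111e+01


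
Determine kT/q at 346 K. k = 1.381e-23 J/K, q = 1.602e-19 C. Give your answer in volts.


Step 1: kT = 1.381e-23 * 346 = 4.77826e-21 J
Step 2: Vt = kT/q = 4.77826e-21 / 1.602e-19
Step 3: Vt = 0.02983 V

0.02983


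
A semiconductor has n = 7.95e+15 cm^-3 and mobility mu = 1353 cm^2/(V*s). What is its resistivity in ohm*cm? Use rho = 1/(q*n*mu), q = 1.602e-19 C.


Step 1: sigma = q * n * mu = 1.602e-19 * 7.95e+15 * 1353 = 1.72317e+00 S/cm
Step 2: rho = 1 / sigma = 1 / 1.72317e+00 = 0.5803 ohm*cm

0.5803


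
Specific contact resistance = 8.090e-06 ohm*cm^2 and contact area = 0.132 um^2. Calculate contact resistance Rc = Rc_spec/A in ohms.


Step 1: Convert area to cm^2: 0.132 um^2 = 1.3200e-09 cm^2
Step 2: Rc = Rc_spec / A = 8.090e-06 / 1.3200e-09
Step 3: Rc = 6.13e+03 ohms

6.13e+03


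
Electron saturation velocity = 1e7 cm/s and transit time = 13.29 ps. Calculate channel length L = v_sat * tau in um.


Step 1: tau in seconds = 13.29 ps * 1e-12 = 1.3290e-11 s
Step 2: L = v_sat * tau = 1e7 * 1.3290e-11 = 1.3290e-04 cm
Step 3: L in um = 1.3290e-04 * 1e4 = 1.329 um

1.329


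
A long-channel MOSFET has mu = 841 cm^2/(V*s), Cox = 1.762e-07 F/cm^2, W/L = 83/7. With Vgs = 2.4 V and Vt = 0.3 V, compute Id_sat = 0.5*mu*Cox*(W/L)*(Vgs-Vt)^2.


Step 1: Overdrive voltage Vov = Vgs - Vt = 2.4 - 0.3 = 2.1 V
Step 2: W/L = 83/7 = 11.8571
Step 3: Id = 0.5 * 841 * 1.762e-07 * 11.8571 * 2.1^2
Step 4: Id = 3.87e-03 A

3.87e-03


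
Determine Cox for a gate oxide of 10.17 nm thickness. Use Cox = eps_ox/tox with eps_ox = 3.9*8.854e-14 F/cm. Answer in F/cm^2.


Step 1: eps_ox = 3.9 * 8.854e-14 = 3.45306e-13 F/cm
Step 2: tox in cm = 10.17 nm * 1e-7 = 1.0170e-06 cm
Step 3: Cox = 3.45306e-13 / 1.0170e-06 = 3.40e-07 F/cm^2

3.40e-07


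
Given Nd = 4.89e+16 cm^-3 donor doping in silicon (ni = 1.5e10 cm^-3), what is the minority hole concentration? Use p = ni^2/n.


Step 1: Since Nd >> ni, n ≈ Nd = 4.89e+16 cm^-3
Step 2: p = ni^2 / n = (1.5e10)^2 / 4.89e+16
Step 3: p = 2.25e20 / 4.89e+16 = 4.60e+03 cm^-3

4.60e+03


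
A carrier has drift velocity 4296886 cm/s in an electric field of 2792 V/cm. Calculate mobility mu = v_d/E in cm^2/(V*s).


Step 1: mu = v_d / E
Step 2: mu = 4296886 / 2792
Step 3: mu = 1539.0 cm^2/(V*s)

1539.0


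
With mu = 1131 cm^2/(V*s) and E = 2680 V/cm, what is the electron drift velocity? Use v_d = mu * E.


Step 1: v_d = mu * E
Step 2: v_d = 1131 * 2680 = 3031080
Step 3: v_d = 3.03e+06 cm/s

3.03e+06


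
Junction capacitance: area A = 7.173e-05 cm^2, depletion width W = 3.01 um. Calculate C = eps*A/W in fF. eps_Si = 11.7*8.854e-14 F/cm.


Step 1: eps_Si = 11.7 * 8.854e-14 = 1.035918e-12 F/cm
Step 2: W in cm = 3.01 * 1e-4 = 3.01e-04 cm
Step 3: C = 1.035918e-12 * 7.173e-05 / 3.01e-04 = 2.468651e-13 F
Step 4: C = 246.87 fF

246.87


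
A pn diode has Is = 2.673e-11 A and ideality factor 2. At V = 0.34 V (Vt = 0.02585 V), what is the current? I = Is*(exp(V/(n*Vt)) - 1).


Step 1: V/(n*Vt) = 0.34/(2*0.02585) = 6.5764
Step 2: exp(6.5764) = 7.1795e+02
Step 3: I = 2.673e-11 * (7.1795e+02 - 1) = 1.92e-08 A

1.92e-08


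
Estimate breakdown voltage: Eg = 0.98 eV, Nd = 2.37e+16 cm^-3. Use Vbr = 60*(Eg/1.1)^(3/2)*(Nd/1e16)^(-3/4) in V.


Step 1: Eg/1.1 = 0.98/1.1 = 0.890909
Step 2: (Eg/1.1)^1.5 = 0.890909^1.5 = 0.840911
Step 3: (Nd/1e16)^(-0.75) = (2.37)^(-0.75) = 0.523527
Step 4: Vbr = 60 * 0.840911 * 0.523527 = 26.4 V

26.4


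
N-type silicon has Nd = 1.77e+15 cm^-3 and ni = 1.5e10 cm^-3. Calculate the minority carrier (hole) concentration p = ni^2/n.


Step 1: Since Nd >> ni, n ≈ Nd = 1.77e+15 cm^-3
Step 2: p = ni^2 / n = (1.5e10)^2 / 1.77e+15
Step 3: p = 2.25e20 / 1.77e+15 = 1.27e+05 cm^-3

1.27e+05


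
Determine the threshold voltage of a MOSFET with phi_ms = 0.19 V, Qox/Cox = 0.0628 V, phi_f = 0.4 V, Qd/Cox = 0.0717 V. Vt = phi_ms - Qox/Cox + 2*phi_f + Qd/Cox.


Step 1: Vt = phi_ms - Qox/Cox + 2*phi_f + Qd/Cox
Step 2: Vt = 0.19 - 0.0628 + 2*0.4 + 0.0717
Step 3: Vt = 0.19 - 0.0628 + 0.8 + 0.0717
Step 4: Vt = 0.9989 V

0.9989


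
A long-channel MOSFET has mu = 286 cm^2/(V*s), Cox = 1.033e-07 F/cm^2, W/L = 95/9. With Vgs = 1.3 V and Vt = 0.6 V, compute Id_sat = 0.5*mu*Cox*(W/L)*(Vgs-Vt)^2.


Step 1: Overdrive voltage Vov = Vgs - Vt = 1.3 - 0.6 = 0.7 V
Step 2: W/L = 95/9 = 10.5556
Step 3: Id = 0.5 * 286 * 1.033e-07 * 10.5556 * 0.7^2
Step 4: Id = 7.64e-05 A

7.64e-05


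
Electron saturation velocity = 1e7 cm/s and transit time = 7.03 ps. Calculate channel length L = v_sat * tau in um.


Step 1: tau in seconds = 7.03 ps * 1e-12 = 7.0300e-12 s
Step 2: L = v_sat * tau = 1e7 * 7.0300e-12 = 7.0300e-05 cm
Step 3: L in um = 7.0300e-05 * 1e4 = 0.703 um

0.703


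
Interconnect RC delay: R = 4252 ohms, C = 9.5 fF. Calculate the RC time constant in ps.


Step 1: tau = R * C
Step 2: tau = 4252 * 9.5 fF = 4252 * 9.5e-15 F
Step 3: tau = 4.0394e-11 s = 40.394 ps

40.394


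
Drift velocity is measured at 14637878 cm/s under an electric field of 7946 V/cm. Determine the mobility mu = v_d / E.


Step 1: mu = v_d / E
Step 2: mu = 14637878 / 7946
Step 3: mu = 1842.17 cm^2/(V*s)

1842.17


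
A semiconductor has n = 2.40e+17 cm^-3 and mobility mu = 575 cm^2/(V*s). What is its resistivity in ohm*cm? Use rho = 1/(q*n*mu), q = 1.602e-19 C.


Step 1: sigma = q * n * mu = 1.602e-19 * 2.40e+17 * 575 = 2.21076e+01 S/cm
Step 2: rho = 1 / sigma = 1 / 2.21076e+01 = 0.04523 ohm*cm

0.04523


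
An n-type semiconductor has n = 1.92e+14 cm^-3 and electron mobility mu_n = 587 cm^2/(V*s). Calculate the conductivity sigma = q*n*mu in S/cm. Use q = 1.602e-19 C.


Step 1: sigma = q * n * mu
Step 2: sigma = 1.602e-19 * 1.92e+14 * 587
Step 3: sigma = 1.806e-02 S/cm

1.806e-02


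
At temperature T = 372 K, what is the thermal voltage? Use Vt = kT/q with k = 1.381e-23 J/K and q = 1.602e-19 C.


Step 1: kT = 1.381e-23 * 372 = 5.13732e-21 J
Step 2: Vt = kT/q = 5.13732e-21 / 1.602e-19
Step 3: Vt = 0.03207 V

0.03207


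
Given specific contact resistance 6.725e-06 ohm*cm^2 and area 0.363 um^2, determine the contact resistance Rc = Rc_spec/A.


Step 1: Convert area to cm^2: 0.363 um^2 = 3.6300e-09 cm^2
Step 2: Rc = Rc_spec / A = 6.725e-06 / 3.6300e-09
Step 3: Rc = 1.85e+03 ohms

1.85e+03


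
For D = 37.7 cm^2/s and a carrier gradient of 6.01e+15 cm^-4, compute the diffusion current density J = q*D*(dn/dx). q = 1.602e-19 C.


Step 1: J = q * D * (dn/dx)
Step 2: J = 1.602e-19 * 37.7 * 6.01e+15
Step 3: J = 3.63e-02 A/cm^2

3.63e-02


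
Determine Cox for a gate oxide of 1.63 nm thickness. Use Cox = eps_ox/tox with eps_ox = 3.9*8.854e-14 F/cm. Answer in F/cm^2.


Step 1: eps_ox = 3.9 * 8.854e-14 = 3.45306e-13 F/cm
Step 2: tox in cm = 1.63 nm * 1e-7 = 1.6300e-07 cm
Step 3: Cox = 3.45306e-13 / 1.6300e-07 = 2.12e-06 F/cm^2

2.12e-06


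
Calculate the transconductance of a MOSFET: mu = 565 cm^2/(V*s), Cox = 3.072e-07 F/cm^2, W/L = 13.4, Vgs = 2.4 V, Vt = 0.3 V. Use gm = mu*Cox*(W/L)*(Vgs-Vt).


Step 1: Vov = Vgs - Vt = 2.4 - 0.3 = 2.1 V
Step 2: gm = mu * Cox * (W/L) * Vov
Step 3: gm = 565 * 3.072e-07 * 13.4 * 2.1 = 4.88e-03 S

4.88e-03


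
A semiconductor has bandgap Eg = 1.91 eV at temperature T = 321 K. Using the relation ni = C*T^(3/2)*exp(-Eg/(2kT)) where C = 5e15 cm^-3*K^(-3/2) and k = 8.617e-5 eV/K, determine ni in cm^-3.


Step 1: Compute kT = 8.617e-5 * 321 = 0.02766057 eV
Step 2: Exponent = -Eg/(2kT) = -1.91/(2*0.02766057) = -34.52568
Step 3: T^(3/2) = 321^1.5 = 5751.19
Step 4: ni = 5e15 * 5751.19 * exp(-34.52568) = 2.91e+04 cm^-3

2.91e+04


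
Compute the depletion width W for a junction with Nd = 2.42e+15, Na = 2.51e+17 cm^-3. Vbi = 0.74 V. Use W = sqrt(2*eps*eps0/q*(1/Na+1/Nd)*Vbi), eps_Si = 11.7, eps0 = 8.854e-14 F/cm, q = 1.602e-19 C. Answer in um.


Step 1: 1/Na + 1/Nd = 1/2.51e+17 + 1/2.42e+15 = 4.17207e-16
Step 2: 2*eps*eps0/q = 2*11.7*8.854e-14/1.602e-19 = 1.293281e+07
Step 3: W^2 = 1.293281e+07 * 4.17207e-16 * 0.74 = 3.99279e-09
Step 4: W = sqrt(3.99279e-09) = 6.319e-05 cm = 0.6319 um

0.6319


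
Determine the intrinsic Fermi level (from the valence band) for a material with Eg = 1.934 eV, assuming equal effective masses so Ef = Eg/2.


Step 1: For an intrinsic semiconductor, the Fermi level sits at midgap.
Step 2: Ef = Eg / 2 = 1.934 / 2 = 0.967 eV

0.967


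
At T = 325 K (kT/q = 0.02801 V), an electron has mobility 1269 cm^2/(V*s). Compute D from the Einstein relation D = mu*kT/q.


Step 1: D = mu * (kT/q)
Step 2: D = 1269 * 0.02801
Step 3: D = 35.54 cm^2/s

35.54


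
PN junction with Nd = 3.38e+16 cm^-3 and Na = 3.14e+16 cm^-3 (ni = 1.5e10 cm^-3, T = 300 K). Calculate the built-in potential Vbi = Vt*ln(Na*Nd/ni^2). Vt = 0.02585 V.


Step 1: Compute Na*Nd/ni^2 = 3.14e+16 * 3.38e+16 / (1.5e10)^2 = 4.7170e+12
Step 2: ln(4.7170e+12) = 29.1822
Step 3: Vbi = 0.02585 * 29.1822 = 0.754 V

0.754


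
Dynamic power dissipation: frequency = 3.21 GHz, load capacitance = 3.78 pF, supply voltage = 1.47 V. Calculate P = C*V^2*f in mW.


Step 1: V^2 = 1.47^2 = 2.1609 V^2
Step 2: P = C*V^2*f = 3.78e-12 F * 2.1609 * 3.21e9 Hz
Step 3: P = 2.621992842e-02 W
Step 4: P = 26.22 mW

26.22


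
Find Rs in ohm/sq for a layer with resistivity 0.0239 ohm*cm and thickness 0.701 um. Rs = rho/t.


Step 1: Convert thickness to cm: t = 0.701 um = 7.0100e-05 cm
Step 2: Rs = rho / t = 0.0239 / 7.0100e-05
Step 3: Rs = 340.9 ohm/sq

340.9


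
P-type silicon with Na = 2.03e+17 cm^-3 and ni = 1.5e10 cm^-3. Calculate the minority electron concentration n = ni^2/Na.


Step 1: Majority hole concentration p ≈ Na = 2.03e+17 cm^-3
Step 2: n = ni^2 / Na = (1.5e10)^2 / 2.03e+17
Step 3: n = 1.11e+03 cm^-3

1.11e+03


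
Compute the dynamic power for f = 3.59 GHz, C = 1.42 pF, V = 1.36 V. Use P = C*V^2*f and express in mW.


Step 1: V^2 = 1.36^2 = 1.8496 V^2
Step 2: P = C*V^2*f = 1.42e-12 F * 1.8496 * 3.59e9 Hz
Step 3: P = 9.42889088e-03 W
Step 4: P = 9.429 mW

9.429


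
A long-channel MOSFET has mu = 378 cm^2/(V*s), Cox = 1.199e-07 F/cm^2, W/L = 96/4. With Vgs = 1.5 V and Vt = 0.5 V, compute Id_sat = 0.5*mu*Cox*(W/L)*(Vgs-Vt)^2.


Step 1: Overdrive voltage Vov = Vgs - Vt = 1.5 - 0.5 = 1.0 V
Step 2: W/L = 96/4 = 24
Step 3: Id = 0.5 * 378 * 1.199e-07 * 24 * 1.0^2
Step 4: Id = 5.44e-04 A

5.44e-04


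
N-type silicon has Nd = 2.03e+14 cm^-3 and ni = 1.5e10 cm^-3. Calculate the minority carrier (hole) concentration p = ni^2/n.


Step 1: Since Nd >> ni, n ≈ Nd = 2.03e+14 cm^-3
Step 2: p = ni^2 / n = (1.5e10)^2 / 2.03e+14
Step 3: p = 2.25e20 / 2.03e+14 = 1.11e+06 cm^-3

1.11e+06


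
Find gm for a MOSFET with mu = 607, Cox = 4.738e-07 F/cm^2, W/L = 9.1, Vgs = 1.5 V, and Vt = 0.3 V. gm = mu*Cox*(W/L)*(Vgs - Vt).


Step 1: Vov = Vgs - Vt = 1.5 - 0.3 = 1.2 V
Step 2: gm = mu * Cox * (W/L) * Vov
Step 3: gm = 607 * 4.738e-07 * 9.1 * 1.2 = 3.14e-03 S

3.14e-03


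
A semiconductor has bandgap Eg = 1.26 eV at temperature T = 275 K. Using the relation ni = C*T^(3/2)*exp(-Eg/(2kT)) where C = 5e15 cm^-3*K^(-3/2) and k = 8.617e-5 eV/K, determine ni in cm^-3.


Step 1: Compute kT = 8.617e-5 * 275 = 0.02369675 eV
Step 2: Exponent = -Eg/(2kT) = -1.26/(2*0.02369675) = -26.58592
Step 3: T^(3/2) = 275^1.5 = 4560.36
Step 4: ni = 5e15 * 4560.36 * exp(-26.58592) = 6.48e+07 cm^-3

6.48e+07


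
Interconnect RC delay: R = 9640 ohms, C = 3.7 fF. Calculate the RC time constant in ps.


Step 1: tau = R * C
Step 2: tau = 9640 * 3.7 fF = 9640 * 3.7e-15 F
Step 3: tau = 3.5668e-11 s = 35.668 ps

35.668


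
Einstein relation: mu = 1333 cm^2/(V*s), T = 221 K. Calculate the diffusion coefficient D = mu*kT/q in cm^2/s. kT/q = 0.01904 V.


Step 1: D = mu * (kT/q)
Step 2: D = 1333 * 0.01904
Step 3: D = 25.38 cm^2/s

25.38


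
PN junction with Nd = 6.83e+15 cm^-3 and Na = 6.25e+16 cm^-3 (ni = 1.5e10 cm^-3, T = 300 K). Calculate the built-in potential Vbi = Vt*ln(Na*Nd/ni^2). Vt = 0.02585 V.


Step 1: Compute Na*Nd/ni^2 = 6.25e+16 * 6.83e+15 / (1.5e10)^2 = 1.8972e+12
Step 2: ln(1.8972e+12) = 28.2714
Step 3: Vbi = 0.02585 * 28.2714 = 0.731 V

0.731


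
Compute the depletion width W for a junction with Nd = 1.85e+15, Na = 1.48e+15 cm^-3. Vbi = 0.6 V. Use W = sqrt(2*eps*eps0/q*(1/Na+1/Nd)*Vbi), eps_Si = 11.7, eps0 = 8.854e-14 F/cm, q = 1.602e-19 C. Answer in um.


Step 1: 1/Na + 1/Nd = 1/1.48e+15 + 1/1.85e+15 = 1.21622e-15
Step 2: 2*eps*eps0/q = 2*11.7*8.854e-14/1.602e-19 = 1.293281e+07
Step 3: W^2 = 1.293281e+07 * 1.21622e-15 * 0.6 = 9.43749e-09
Step 4: W = sqrt(9.43749e-09) = 9.715e-05 cm = 0.9715 um

0.9715


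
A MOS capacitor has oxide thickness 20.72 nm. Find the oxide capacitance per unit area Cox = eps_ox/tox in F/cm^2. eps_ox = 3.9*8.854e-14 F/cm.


Step 1: eps_ox = 3.9 * 8.854e-14 = 3.45306e-13 F/cm
Step 2: tox in cm = 20.72 nm * 1e-7 = 2.0720e-06 cm
Step 3: Cox = 3.45306e-13 / 2.0720e-06 = 1.67e-07 F/cm^2

1.67e-07


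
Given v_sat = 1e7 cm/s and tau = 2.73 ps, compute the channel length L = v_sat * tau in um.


Step 1: tau in seconds = 2.73 ps * 1e-12 = 2.7300e-12 s
Step 2: L = v_sat * tau = 1e7 * 2.7300e-12 = 2.7300e-05 cm
Step 3: L in um = 2.7300e-05 * 1e4 = 0.273 um

0.273


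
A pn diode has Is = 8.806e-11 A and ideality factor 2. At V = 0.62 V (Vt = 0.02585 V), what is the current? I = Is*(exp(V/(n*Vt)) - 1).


Step 1: V/(n*Vt) = 0.62/(2*0.02585) = 11.9923
Step 2: exp(11.9923) = 1.6151e+05
Step 3: I = 8.806e-11 * (1.6151e+05 - 1) = 1.42e-05 A

1.42e-05


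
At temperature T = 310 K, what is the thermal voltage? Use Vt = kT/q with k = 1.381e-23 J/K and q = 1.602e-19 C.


Step 1: kT = 1.381e-23 * 310 = 4.2811e-21 J
Step 2: Vt = kT/q = 4.2811e-21 / 1.602e-19
Step 3: Vt = 0.02672 V

0.02672


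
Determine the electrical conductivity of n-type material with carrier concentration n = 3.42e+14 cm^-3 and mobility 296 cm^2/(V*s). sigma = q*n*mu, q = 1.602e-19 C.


Step 1: sigma = q * n * mu
Step 2: sigma = 1.602e-19 * 3.42e+14 * 296
Step 3: sigma = 1.622e-02 S/cm

1.622e-02


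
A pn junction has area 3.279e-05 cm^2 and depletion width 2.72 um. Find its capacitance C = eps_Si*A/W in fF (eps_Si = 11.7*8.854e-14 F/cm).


Step 1: eps_Si = 11.7 * 8.854e-14 = 1.035918e-12 F/cm
Step 2: W in cm = 2.72 * 1e-4 = 2.72e-04 cm
Step 3: C = 1.035918e-12 * 3.279e-05 / 2.72e-04 = 1.248814e-13 F
Step 4: C = 124.88 fF

124.88


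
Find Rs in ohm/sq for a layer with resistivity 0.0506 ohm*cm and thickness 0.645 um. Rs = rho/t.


Step 1: Convert thickness to cm: t = 0.645 um = 6.4500e-05 cm
Step 2: Rs = rho / t = 0.0506 / 6.4500e-05
Step 3: Rs = 784.5 ohm/sq

784.5


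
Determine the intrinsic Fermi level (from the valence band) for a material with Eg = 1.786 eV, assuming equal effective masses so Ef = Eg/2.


Step 1: For an intrinsic semiconductor, the Fermi level sits at midgap.
Step 2: Ef = Eg / 2 = 1.786 / 2 = 0.893 eV

0.893


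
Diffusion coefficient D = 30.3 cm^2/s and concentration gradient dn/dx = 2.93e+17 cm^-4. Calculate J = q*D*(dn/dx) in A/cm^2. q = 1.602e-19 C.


Step 1: J = q * D * (dn/dx)
Step 2: J = 1.602e-19 * 30.3 * 2.93e+17
Step 3: J = 1.42e+00 A/cm^2

1.42e+00


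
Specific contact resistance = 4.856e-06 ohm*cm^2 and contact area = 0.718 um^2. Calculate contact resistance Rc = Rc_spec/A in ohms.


Step 1: Convert area to cm^2: 0.718 um^2 = 7.1800e-09 cm^2
Step 2: Rc = Rc_spec / A = 4.856e-06 / 7.1800e-09
Step 3: Rc = 6.76e+02 ohms

6.76e+02


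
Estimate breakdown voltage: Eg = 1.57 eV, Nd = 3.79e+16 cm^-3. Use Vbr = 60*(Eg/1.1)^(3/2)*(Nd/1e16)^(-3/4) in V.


Step 1: Eg/1.1 = 1.57/1.1 = 1.427273
Step 2: (Eg/1.1)^1.5 = 1.427273^1.5 = 1.705142
Step 3: (Nd/1e16)^(-0.75) = (3.79)^(-0.75) = 0.368146
Step 4: Vbr = 60 * 1.705142 * 0.368146 = 37.7 V

37.7


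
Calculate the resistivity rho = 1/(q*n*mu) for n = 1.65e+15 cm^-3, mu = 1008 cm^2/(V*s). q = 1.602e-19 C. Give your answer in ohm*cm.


Step 1: sigma = q * n * mu = 1.602e-19 * 1.65e+15 * 1008 = 2.66445e-01 S/cm
Step 2: rho = 1 / sigma = 1 / 2.66445e-01 = 3.753 ohm*cm

3.753


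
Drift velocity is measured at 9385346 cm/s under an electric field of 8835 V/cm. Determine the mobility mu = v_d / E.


Step 1: mu = v_d / E
Step 2: mu = 9385346 / 8835
Step 3: mu = 1062.29 cm^2/(V*s)

1062.29


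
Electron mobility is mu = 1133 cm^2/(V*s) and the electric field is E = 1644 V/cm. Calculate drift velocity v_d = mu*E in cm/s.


Step 1: v_d = mu * E
Step 2: v_d = 1133 * 1644 = 1862652
Step 3: v_d = 1.86e+06 cm/s

1.86e+06


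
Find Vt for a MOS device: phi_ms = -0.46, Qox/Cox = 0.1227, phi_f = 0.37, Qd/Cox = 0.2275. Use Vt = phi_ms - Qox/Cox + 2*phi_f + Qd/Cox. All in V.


Step 1: Vt = phi_ms - Qox/Cox + 2*phi_f + Qd/Cox
Step 2: Vt = -0.46 - 0.1227 + 2*0.37 + 0.2275
Step 3: Vt = -0.46 - 0.1227 + 0.74 + 0.2275
Step 4: Vt = 0.3848 V

0.3848


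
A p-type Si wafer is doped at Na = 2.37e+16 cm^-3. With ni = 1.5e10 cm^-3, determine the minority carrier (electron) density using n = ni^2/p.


Step 1: Majority hole concentration p ≈ Na = 2.37e+16 cm^-3
Step 2: n = ni^2 / Na = (1.5e10)^2 / 2.37e+16
Step 3: n = 9.49e+03 cm^-3

9.49e+03


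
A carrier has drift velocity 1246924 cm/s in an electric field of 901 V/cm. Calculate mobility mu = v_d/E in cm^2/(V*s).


Step 1: mu = v_d / E
Step 2: mu = 1246924 / 901
Step 3: mu = 1383.93 cm^2/(V*s)

1383.93


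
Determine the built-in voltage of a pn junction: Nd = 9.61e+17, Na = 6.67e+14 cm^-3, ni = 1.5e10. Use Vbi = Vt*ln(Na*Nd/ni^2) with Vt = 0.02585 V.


Step 1: Compute Na*Nd/ni^2 = 6.67e+14 * 9.61e+17 / (1.5e10)^2 = 2.8488e+12
Step 2: ln(2.8488e+12) = 28.6779
Step 3: Vbi = 0.02585 * 28.6779 = 0.741 V

0.741


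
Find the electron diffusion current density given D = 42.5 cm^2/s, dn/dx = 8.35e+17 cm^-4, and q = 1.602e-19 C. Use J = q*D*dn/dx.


Step 1: J = q * D * (dn/dx)
Step 2: J = 1.602e-19 * 42.5 * 8.35e+17
Step 3: J = 5.69e+00 A/cm^2

5.69e+00


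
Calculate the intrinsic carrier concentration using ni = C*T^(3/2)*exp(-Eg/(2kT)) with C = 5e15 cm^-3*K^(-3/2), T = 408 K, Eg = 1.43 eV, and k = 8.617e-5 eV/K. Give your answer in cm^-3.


Step 1: Compute kT = 8.617e-5 * 408 = 0.03515736 eV
Step 2: Exponent = -Eg/(2kT) = -1.43/(2*0.03515736) = -20.33714
Step 3: T^(3/2) = 408^1.5 = 8241.20
Step 4: ni = 5e15 * 8241.20 * exp(-20.33714) = 6.06e+10 cm^-3

6.06e+10


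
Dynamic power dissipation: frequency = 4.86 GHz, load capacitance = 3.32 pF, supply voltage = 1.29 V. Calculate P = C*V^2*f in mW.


Step 1: V^2 = 1.29^2 = 1.6641 V^2
Step 2: P = C*V^2*f = 3.32e-12 F * 1.6641 * 4.86e9 Hz
Step 3: P = 2.685058632e-02 W
Step 4: P = 26.851 mW

26.851


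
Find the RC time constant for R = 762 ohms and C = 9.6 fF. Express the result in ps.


Step 1: tau = R * C
Step 2: tau = 762 * 9.6 fF = 762 * 9.6e-15 F
Step 3: tau = 7.3152e-12 s = 7.3152 ps

7.3152


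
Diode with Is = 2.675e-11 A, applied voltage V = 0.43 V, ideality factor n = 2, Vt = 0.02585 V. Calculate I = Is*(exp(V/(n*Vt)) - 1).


Step 1: V/(n*Vt) = 0.43/(2*0.02585) = 8.3172
Step 2: exp(8.3172) = 4.0937e+03
Step 3: I = 2.675e-11 * (4.0937e+03 - 1) = 1.09e-07 A

1.09e-07


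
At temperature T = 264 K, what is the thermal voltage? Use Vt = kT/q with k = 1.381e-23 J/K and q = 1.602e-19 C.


Step 1: kT = 1.381e-23 * 264 = 3.64584e-21 J
Step 2: Vt = kT/q = 3.64584e-21 / 1.602e-19
Step 3: Vt = 0.02276 V

0.02276


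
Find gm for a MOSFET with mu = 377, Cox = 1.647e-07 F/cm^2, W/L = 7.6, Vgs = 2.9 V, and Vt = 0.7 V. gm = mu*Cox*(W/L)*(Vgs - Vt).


Step 1: Vov = Vgs - Vt = 2.9 - 0.7 = 2.2 V
Step 2: gm = mu * Cox * (W/L) * Vov
Step 3: gm = 377 * 1.647e-07 * 7.6 * 2.2 = 1.04e-03 S

1.04e-03


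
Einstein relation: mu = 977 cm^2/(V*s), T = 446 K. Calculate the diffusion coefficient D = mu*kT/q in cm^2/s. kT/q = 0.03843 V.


Step 1: D = mu * (kT/q)
Step 2: D = 977 * 0.03843
Step 3: D = 37.55 cm^2/s

37.55


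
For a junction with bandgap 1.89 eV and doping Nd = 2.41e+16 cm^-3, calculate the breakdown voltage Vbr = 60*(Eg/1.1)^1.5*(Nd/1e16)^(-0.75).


Step 1: Eg/1.1 = 1.89/1.1 = 1.718182
Step 2: (Eg/1.1)^1.5 = 1.718182^1.5 = 2.252183
Step 3: (Nd/1e16)^(-0.75) = (2.41)^(-0.75) = 0.516996
Step 4: Vbr = 60 * 2.252183 * 0.516996 = 69.9 V

69.9


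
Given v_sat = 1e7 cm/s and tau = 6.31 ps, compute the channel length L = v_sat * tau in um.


Step 1: tau in seconds = 6.31 ps * 1e-12 = 6.3100e-12 s
Step 2: L = v_sat * tau = 1e7 * 6.3100e-12 = 6.3100e-05 cm
Step 3: L in um = 6.3100e-05 * 1e4 = 0.631 um

0.631
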